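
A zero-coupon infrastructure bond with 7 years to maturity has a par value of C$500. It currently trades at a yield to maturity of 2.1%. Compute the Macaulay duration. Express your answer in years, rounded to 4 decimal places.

7.0000 years

A zero-coupon bond has a single cash flow at maturity, so its Macaulay duration equals its maturity: 7 years.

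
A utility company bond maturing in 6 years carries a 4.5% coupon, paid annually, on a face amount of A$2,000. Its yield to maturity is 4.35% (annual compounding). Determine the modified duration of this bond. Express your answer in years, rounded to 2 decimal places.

Periodic yield y = 0.0435. First find Macaulay duration:
  t   CF        PV=CF/(1+0.0435)^t    t·PV
  1        90.00        86.2482        86.2482
  2        90.00        82.6528       165.3056
  3        90.00        79.2073       237.6219
  4        90.00        75.9054       303.6216
  5        90.00        72.7412       363.7058
  6     2,090.00     1,618.7939     9,712.7635
  Σ                  2,015.5488    10,869.2667
P = 2,015.5488; Macaulay duration = 10,869.2667 / 2,015.5488 = 5.39271 years.
Modified duration = D_Mac / (1 + y) = 5.39271 / 1.0435 = 5.16790 years.

5.17 years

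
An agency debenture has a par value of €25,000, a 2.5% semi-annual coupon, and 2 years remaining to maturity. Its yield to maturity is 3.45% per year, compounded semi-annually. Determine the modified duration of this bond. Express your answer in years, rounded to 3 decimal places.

1.930 years

Periodic yield y = 0.01725. First find Macaulay duration:
  t   CF        PV=CF/(1+0.01725)^t    t·PV
  1       312.50       307.2008       307.2008
  2       312.50       301.9914       603.9829
  3       312.50       296.8704       890.6113
  4    25,312.50    23,638.7358    94,554.9431
  Σ                 24,544.7984    96,356.7380
P = 24,544.7984; Macaulay duration = 96,356.7380 / 24,544.7984 = 3.92575 half-year periods = 1.96287 years.
Modified duration = D_Mac / (1 + y) = 1.96287 / 1.01725 = 1.92959 years.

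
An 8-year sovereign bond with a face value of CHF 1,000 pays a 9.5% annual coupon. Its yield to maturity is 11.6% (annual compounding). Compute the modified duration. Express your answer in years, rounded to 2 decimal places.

Periodic yield y = 0.116. First find Macaulay duration:
  t   CF        PV=CF/(1+0.116)^t    t·PV
  1        95.00        85.1254        85.1254
  2        95.00        76.2773       152.5546
  3        95.00        68.3488       205.0465
  4        95.00        61.2445       244.9778
  5        95.00        54.8786       274.3928
  6        95.00        49.1743       295.0460
  7        95.00        44.0630       308.4411
  8     1,095.00       455.0934     3,640.7474
  Σ                    894.2053     5,206.3316
P = 894.2053; Macaulay duration = 5,206.3316 / 894.2053 = 5.82230 years.
Modified duration = D_Mac / (1 + y) = 5.82230 / 1.116 = 5.21711 years.

5.22 years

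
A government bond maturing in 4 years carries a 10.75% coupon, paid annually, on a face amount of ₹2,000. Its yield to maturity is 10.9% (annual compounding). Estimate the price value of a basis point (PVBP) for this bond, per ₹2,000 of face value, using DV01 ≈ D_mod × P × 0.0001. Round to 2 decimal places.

₹0.62

Periodic yield y = 0.109.
  t   CF        PV=CF/(1+0.109)^t    t·PV
  1       215.00       193.8683       193.8683
  2       215.00       174.8137       349.6273
  3       215.00       157.6318       472.8954
  4     2,215.00     1,464.3590     5,857.4358
  Σ                  1,990.6728     6,873.8269
P = 1,990.6728; D_Mac = 3.45302 yrs; D_mod = 3.11363 yrs.
DV01 ≈ 3.11363 × 1,990.6728 × 0.0001 = 0.619822.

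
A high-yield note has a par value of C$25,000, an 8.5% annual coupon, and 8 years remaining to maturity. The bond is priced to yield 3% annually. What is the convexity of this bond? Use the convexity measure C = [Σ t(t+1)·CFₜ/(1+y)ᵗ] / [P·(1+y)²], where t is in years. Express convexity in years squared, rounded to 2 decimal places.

With y = 0.03:
  t   CF        PV=CF/(1+0.03)^t    t·PV        t(t+1)·PV
  1     2,125.00     2,063.1068     2,063.1068       4,126.2136
  2     2,125.00     2,003.0163     4,006.0326      12,018.0978
  3     2,125.00     1,944.6760     5,834.0281      23,336.1123
  4     2,125.00     1,888.0350     7,552.1399      37,760.6995
  5     2,125.00     1,833.0437     9,165.2183      54,991.3100
  6     2,125.00     1,779.6540    10,677.9243      74,745.4699
  7     2,125.00     1,727.8195    12,094.7362      96,757.8898
  8    27,125.00    21,412.7255   171,301.8038   1,541,716.2346
  Σ                 34,652.0768   222,694.9901   1,845,452.0277
P = 34,652.0768.
Convexity = Σ t(t+1)·PV / [P·(1+y)²] = 1,845,452.0277 / (34,652.0768 × 1.060900) = 50.19946.

50.20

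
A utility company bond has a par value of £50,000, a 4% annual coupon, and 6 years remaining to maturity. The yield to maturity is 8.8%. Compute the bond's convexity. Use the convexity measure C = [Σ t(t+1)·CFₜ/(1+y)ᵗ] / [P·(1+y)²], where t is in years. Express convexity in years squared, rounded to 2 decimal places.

With y = 0.088:
  t   CF        PV=CF/(1+0.088)^t    t·PV        t(t+1)·PV
  1     2,000.00     1,838.2353     1,838.2353       3,676.4706
  2     2,000.00     1,689.5545     3,379.1090      10,137.3270
  3     2,000.00     1,552.8994     4,658.6981      18,634.7923
  4     2,000.00     1,427.2972     5,709.1888      28,545.9440
  5     2,000.00     1,311.8540     6,559.2702      39,355.6214
  6    52,000.00    31,349.4533   188,096.7197   1,316,677.0381
  Σ                 39,169.2937   210,241.2211   1,417,027.1934
P = 39,169.2937.
Convexity = Σ t(t+1)·PV / [P·(1+y)²] = 1,417,027.1934 / (39,169.2937 × 1.183744) = 30.56150.

30.56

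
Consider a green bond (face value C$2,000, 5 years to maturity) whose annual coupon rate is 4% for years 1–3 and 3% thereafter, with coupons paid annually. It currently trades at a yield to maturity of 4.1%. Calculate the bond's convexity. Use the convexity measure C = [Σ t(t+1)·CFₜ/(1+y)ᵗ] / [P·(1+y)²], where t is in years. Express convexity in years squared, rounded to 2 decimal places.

24.99

With y = 0.041:
  t   CF        PV=CF/(1+0.041)^t    t·PV        t(t+1)·PV
  1        80.00        76.8492        76.8492         153.6984
  2        80.00        73.8225       147.6449         442.9348
  3        80.00        70.9149       212.7448         850.9794
  4        60.00        51.0915       204.3658       1,021.8292
  5     2,060.00     1,685.0530     8,425.2651      50,551.5909
  Σ                  1,957.7311     9,066.8700      53,021.0327
P = 1,957.7311.
Convexity = Σ t(t+1)·PV / [P·(1+y)²] = 53,021.0327 / (1,957.7311 × 1.083681) = 24.99158.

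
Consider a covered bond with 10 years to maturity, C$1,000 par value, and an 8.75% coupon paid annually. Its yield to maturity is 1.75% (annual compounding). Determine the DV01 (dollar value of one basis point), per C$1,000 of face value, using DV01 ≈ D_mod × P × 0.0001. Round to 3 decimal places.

C$1.246

Periodic yield y = 0.0175.
  t   CF        PV=CF/(1+0.0175)^t    t·PV
  1        87.50        85.9951        85.9951
  2        87.50        84.5161       169.0321
  3        87.50        83.0625       249.1874
  4        87.50        81.6339       326.5355
  5        87.50        80.2298       401.1492
  6        87.50        78.8500       473.0998
  7        87.50        77.4938       542.4568
  8        87.50        76.1610       609.2881
  9        87.50        74.8511       673.6601
  10    1,087.50       914.2924     9,142.9235
  Σ                  1,637.0856    12,673.3276
P = 1,637.0856; D_Mac = 7.74140 yrs; D_mod = 7.60825 yrs.
DV01 ≈ 7.60825 × 1,637.0856 × 0.0001 = 1.245536.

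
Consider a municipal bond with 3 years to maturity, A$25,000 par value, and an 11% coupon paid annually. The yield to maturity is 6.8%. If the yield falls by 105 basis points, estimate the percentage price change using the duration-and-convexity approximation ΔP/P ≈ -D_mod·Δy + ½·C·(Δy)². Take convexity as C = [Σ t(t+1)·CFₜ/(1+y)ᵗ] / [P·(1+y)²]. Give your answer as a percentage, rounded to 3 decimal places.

With y = 0.068:
  t   CF        PV=CF/(1+0.068)^t    t·PV        t(t+1)·PV
  1     2,750.00     2,574.9064     2,574.9064       5,149.8127
  2     2,750.00     2,410.9610     4,821.9220      14,465.7661
  3    27,750.00    22,779.7645    68,339.2934     273,357.1736
  Σ                 27,765.6319    75,736.1218     292,972.7525
P = 27,765.6319; D_Mac = 2.72769 yrs; D_mod = 2.55402 yrs; C = 9.25075.
Duration effect: -2.55402 × (-0.0105) = +0.026817
Convexity effect: 0.5 × 9.25075 × (-0.0105)² = +0.0005099
ΔP/P ≈ +0.026817 + 0.0005099 = +0.027327 = +2.7327%.

+2.733%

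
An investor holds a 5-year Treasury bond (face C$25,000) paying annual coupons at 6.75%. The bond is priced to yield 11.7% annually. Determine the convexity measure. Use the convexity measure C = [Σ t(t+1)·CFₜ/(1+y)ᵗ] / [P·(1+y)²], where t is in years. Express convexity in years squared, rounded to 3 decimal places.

With y = 0.117:
  t   CF        PV=CF/(1+0.117)^t    t·PV        t(t+1)·PV
  1     1,687.50     1,510.7431     1,510.7431       3,021.4861
  2     1,687.50     1,352.5005     2,705.0010       8,115.0030
  3     1,687.50     1,210.8330     3,632.4991      14,529.9965
  4     1,687.50     1,084.0045     4,336.0180      21,680.0902
  5    26,687.50    15,347.6550    76,738.2748     460,429.6486
  Σ                 20,505.7361    88,922.5360     507,776.2244
P = 20,505.7361.
Convexity = Σ t(t+1)·PV / [P·(1+y)²] = 507,776.2244 / (20,505.7361 × 1.247689) = 19.84681.

19.847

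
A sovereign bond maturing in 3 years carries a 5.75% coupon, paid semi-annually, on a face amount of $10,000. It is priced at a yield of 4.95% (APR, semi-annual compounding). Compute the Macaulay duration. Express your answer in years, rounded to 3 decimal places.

2.801 years

Periodic yield y = 0.02475. Discount each cash flow and weight by its period:
  t   CF        PV=CF/(1+0.02475)^t    t·PV
  1       287.50       280.5562       280.5562
  2       287.50       273.7802       547.5603
  3       287.50       267.1678       801.5033
  4       287.50       260.7151     1,042.8603
  5       287.50       254.4182     1,272.0911
  6    10,287.50     8,883.8719    53,303.2312
  Σ                 10,220.5093    57,247.8025
Price P = Σ PV = 10,220.5093.
Macaulay duration = Σ(t·PV) / P = 57,247.8025 / 10,220.5093 = 5.60127 half-year periods.
In years: 5.60127 / 2 = 2.80063 years.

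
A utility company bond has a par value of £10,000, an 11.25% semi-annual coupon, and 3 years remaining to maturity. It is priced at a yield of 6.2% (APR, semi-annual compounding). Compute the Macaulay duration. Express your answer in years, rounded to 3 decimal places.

Periodic yield y = 0.031. Discount each cash flow and weight by its period:
  t   CF        PV=CF/(1+0.031)^t    t·PV
  1       562.50       545.5868       545.5868
  2       562.50       529.1822     1,058.3643
  3       562.50       513.2708     1,539.8123
  4       562.50       497.8378     1,991.3512
  5       562.50       482.8689     2,414.3443
  6    10,562.50     8,794.5724    52,767.4346
  Σ                 11,363.3188    60,316.8935
Price P = Σ PV = 11,363.3188.
Macaulay duration = Σ(t·PV) / P = 60,316.8935 / 11,363.3188 = 5.30803 half-year periods.
In years: 5.30803 / 2 = 2.65402 years.

2.654 years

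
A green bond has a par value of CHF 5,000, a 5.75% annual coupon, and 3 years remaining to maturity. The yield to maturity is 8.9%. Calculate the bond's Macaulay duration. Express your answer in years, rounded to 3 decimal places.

Periodic yield y = 0.089. Discount each cash flow and weight by its year:
  t   CF        PV=CF/(1+0.089)^t    t·PV
  1       287.50       264.0037       264.0037
  2       287.50       242.4276       484.8552
  3     5,287.50     4,094.1782    12,282.5346
  Σ                  4,600.6095    13,031.3935
Price P = Σ PV = 4,600.6095.
Macaulay duration = Σ(t·PV) / P = 13,031.3935 / 4,600.6095 = 2.83254 years.

2.833 years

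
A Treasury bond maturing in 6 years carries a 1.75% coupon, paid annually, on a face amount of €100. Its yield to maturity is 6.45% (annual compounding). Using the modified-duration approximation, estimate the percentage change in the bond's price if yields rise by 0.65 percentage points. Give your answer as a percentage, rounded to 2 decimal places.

-3.48%

Periodic yield y = 0.0645. Modified duration first:
  t   CF        PV=CF/(1+0.0645)^t    t·PV
  1         1.75         1.6440         1.6440
  2         1.75         1.5444         3.0887
  3         1.75         1.4508         4.3523
  4         1.75         1.3629         5.4515
  5         1.75         1.2803         6.4015
  6       101.75        69.9295       419.5770
  Σ                     77.2118       440.5150
P = 77.2118; D_Mac = 5.70528 yrs; D_mod = 5.70528/(1+0.0645) = 5.35959 yrs.
ΔP/P ≈ -D_mod · Δy = -5.35959 × (+0.0065) = -0.034837 = -3.4837%.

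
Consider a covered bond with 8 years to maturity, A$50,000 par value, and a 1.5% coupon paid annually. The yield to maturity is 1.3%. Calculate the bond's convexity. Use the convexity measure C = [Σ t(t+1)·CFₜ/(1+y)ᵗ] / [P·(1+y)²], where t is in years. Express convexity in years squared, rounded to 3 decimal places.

With y = 0.013:
  t   CF        PV=CF/(1+0.013)^t    t·PV        t(t+1)·PV
  1       750.00       740.3751       740.3751       1,480.7502
  2       750.00       730.8738     1,461.7475       4,385.2426
  3       750.00       721.4943     2,164.4830       8,657.9321
  4       750.00       712.2353     2,848.9411      14,244.7056
  5       750.00       703.0950     3,515.4752      21,092.8513
  6       750.00       694.0721     4,164.4326      29,151.0285
  7       750.00       685.1650     4,796.1547      38,369.2379
  8    50,750.00    45,767.8471   366,142.7767   3,295,284.9899
  Σ                 50,755.1577   385,834.3860   3,412,666.7380
P = 50,755.1577.
Convexity = Σ t(t+1)·PV / [P·(1+y)²] = 3,412,666.7380 / (50,755.1577 × 1.026169) = 65.52316.

65.523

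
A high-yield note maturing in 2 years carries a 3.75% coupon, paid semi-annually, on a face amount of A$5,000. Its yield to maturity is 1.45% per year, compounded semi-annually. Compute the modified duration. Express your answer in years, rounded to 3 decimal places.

Periodic yield y = 0.00725. First find Macaulay duration:
  t   CF        PV=CF/(1+0.00725)^t    t·PV
  1        93.75        93.0752        93.0752
  2        93.75        92.4053       184.8105
  3        93.75        91.7402       275.2205
  4     5,093.75     4,948.6703    19,794.6813
  Σ                  5,225.8909    20,347.7875
P = 5,225.8909; Macaulay duration = 20,347.7875 / 5,225.8909 = 3.89365 half-year periods = 1.94682 years.
Modified duration = D_Mac / (1 + y) = 1.94682 / 1.00725 = 1.93281 years.

1.933 years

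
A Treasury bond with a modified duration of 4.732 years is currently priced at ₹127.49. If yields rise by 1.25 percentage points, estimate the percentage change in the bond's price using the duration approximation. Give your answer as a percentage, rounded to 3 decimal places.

Duration approximation: ΔP/P ≈ -D_mod · Δy = -4.732 × (+0.0125) = -0.059150.
As a percentage: -5.9150%.

-5.915%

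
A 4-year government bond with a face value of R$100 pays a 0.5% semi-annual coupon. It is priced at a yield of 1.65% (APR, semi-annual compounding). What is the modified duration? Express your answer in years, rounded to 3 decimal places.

Periodic yield y = 0.00825. First find Macaulay duration:
  t   CF        PV=CF/(1+0.00825)^t    t·PV
  1         0.25         0.2480         0.2480
  2         0.25         0.2459         0.4919
  3         0.25         0.2439         0.7317
  4         0.25         0.2419         0.9677
  5         0.25         0.2399         1.1997
  6         0.25         0.2380         1.4278
  7         0.25         0.2360         1.6522
  8       100.25        93.8725       750.9803
  Σ                     95.5662       757.6992
P = 95.5662; Macaulay duration = 757.6992 / 95.5662 = 7.92853 half-year periods = 3.96426 years.
Modified duration = D_Mac / (1 + y) = 3.96426 / 1.00825 = 3.93183 years.

3.932 years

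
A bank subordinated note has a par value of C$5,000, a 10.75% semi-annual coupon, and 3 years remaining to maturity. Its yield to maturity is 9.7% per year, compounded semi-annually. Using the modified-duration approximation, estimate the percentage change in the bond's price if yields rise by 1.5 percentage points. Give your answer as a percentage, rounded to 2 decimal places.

-3.79%

Periodic yield y = 0.0485. Modified duration first:
  t   CF        PV=CF/(1+0.0485)^t    t·PV
  1       268.75       256.3186       256.3186
  2       268.75       244.4621       488.9243
  3       268.75       233.1542       699.4625
  4       268.75       222.3693       889.4770
  5       268.75       212.0832     1,060.4161
  6     5,268.75     3,965.4911    23,792.9468
  Σ                  5,133.8784    27,187.5452
P = 5,133.8784; D_Mac = 5.29571 half-year periods = 2.64786 yrs; D_mod = 2.64786/(1+0.0485) = 2.52538 yrs.
ΔP/P ≈ -D_mod · Δy = -2.52538 × (+0.015) = -0.037881 = -3.7881%.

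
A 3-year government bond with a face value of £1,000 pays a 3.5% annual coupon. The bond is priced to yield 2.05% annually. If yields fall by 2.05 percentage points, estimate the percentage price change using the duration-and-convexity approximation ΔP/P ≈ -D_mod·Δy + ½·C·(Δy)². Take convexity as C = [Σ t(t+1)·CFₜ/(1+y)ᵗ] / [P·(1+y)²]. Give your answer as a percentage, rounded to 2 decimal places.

With y = 0.0205:
  t   CF        PV=CF/(1+0.0205)^t    t·PV        t(t+1)·PV
  1        35.00        34.2969        34.2969          68.5938
  2        35.00        33.6080        67.2159         201.6477
  3     1,035.00       973.8708     2,921.6123      11,686.4490
  Σ                  1,041.7756     3,023.1251      11,956.6905
P = 1,041.7756; D_Mac = 2.90190 yrs; D_mod = 2.84360 yrs; C = 11.02074.
Duration effect: -2.84360 × (-0.0205) = +0.058294
Convexity effect: 0.5 × 11.02074 × (-0.0205)² = +0.0023157
ΔP/P ≈ +0.058294 + 0.0023157 = +0.060610 = +6.0610%.

+6.06%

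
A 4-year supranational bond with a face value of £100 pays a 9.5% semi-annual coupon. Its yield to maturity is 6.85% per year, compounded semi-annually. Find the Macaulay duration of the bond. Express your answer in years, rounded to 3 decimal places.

Periodic yield y = 0.03425. Discount each cash flow and weight by its period:
  t   CF        PV=CF/(1+0.03425)^t    t·PV
  1         4.75         4.5927         4.5927
  2         4.75         4.4406         8.8812
  3         4.75         4.2936        12.8807
  4         4.75         4.1514        16.6055
  5         4.75         4.0139        20.0695
  6         4.75         3.8810        23.2858
  7         4.75         3.7524        26.2671
  8       104.75        80.0110       640.0881
  Σ                    109.1366       752.6707
Price P = Σ PV = 109.1366.
Macaulay duration = Σ(t·PV) / P = 752.6707 / 109.1366 = 6.89659 half-year periods.
In years: 6.89659 / 2 = 3.44830 years.

3.448 years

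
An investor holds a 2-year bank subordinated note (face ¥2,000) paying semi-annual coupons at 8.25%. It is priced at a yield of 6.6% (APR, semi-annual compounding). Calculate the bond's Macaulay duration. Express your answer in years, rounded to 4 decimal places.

1.8862 years

Periodic yield y = 0.033. Discount each cash flow and weight by its period:
  t   CF        PV=CF/(1+0.033)^t    t·PV
  1        82.50        79.8645        79.8645
  2        82.50        77.3131       154.6263
  3        82.50        74.8433       224.5299
  4     2,082.50     1,828.8737     7,315.4950
  Σ                  2,060.8947     7,774.5156
Price P = Σ PV = 2,060.8947.
Macaulay duration = Σ(t·PV) / P = 7,774.5156 / 2,060.8947 = 3.77240 half-year periods.
In years: 3.77240 / 2 = 1.88620 years.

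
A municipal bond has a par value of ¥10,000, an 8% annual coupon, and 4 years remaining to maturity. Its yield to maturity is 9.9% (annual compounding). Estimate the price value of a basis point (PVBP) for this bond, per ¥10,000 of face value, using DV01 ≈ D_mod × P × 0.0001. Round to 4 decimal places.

Periodic yield y = 0.099.
  t   CF        PV=CF/(1+0.099)^t    t·PV
  1       800.00       727.9345       727.9345
  2       800.00       662.3608     1,324.7215
  3       800.00       602.6941     1,808.0822
  4    10,800.00     7,403.4302    29,613.7208
  Σ                  9,396.4195    33,474.4590
P = 9,396.4195; D_Mac = 3.56247 yrs; D_mod = 3.24156 yrs.
DV01 ≈ 3.24156 × 9,396.4195 × 0.0001 = 3.045902.

¥3.0459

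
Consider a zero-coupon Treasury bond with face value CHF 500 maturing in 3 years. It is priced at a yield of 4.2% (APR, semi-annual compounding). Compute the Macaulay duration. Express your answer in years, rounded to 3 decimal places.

3.000 years

A zero-coupon bond has a single cash flow at maturity, so its Macaulay duration equals its maturity: 3 years.
(Equivalently: 6 semi-annual periods ÷ 2 = 3 years.)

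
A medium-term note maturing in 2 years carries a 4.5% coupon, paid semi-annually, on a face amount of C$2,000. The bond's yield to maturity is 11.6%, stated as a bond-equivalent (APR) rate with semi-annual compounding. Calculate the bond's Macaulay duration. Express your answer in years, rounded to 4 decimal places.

1.9298 years

Periodic yield y = 0.058. Discount each cash flow and weight by its period:
  t   CF        PV=CF/(1+0.058)^t    t·PV
  1        45.00        42.5331        42.5331
  2        45.00        40.2014        80.4028
  3        45.00        37.9975       113.9926
  4     2,045.00     1,632.1146     6,528.4583
  Σ                  1,752.8466     6,765.3868
Price P = Σ PV = 1,752.8466.
Macaulay duration = Σ(t·PV) / P = 6,765.3868 / 1,752.8466 = 3.85966 half-year periods.
In years: 3.85966 / 2 = 1.92983 years.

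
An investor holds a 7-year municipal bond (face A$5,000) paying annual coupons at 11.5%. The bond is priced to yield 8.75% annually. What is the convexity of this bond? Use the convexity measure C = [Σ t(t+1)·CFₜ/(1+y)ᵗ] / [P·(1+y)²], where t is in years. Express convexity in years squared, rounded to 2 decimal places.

32.21

With y = 0.0875:
  t   CF        PV=CF/(1+0.0875)^t    t·PV        t(t+1)·PV
  1       575.00       528.7356       528.7356       1,057.4713
  2       575.00       486.1937       972.3874       2,917.1621
  3       575.00       447.0747     1,341.2240       5,364.8958
  4       575.00       411.1031     1,644.4125       8,222.0626
  5       575.00       378.0259     1,890.1293      11,340.7760
  6       575.00       347.6100     2,085.6599      14,599.6196
  7     5,575.00     3,099.1316    21,693.9209     173,551.3672
  Σ                  5,697.8745    30,156.4697     217,053.3546
P = 5,697.8745.
Convexity = Σ t(t+1)·PV / [P·(1+y)²] = 217,053.3546 / (5,697.8745 × 1.182656) = 32.21032.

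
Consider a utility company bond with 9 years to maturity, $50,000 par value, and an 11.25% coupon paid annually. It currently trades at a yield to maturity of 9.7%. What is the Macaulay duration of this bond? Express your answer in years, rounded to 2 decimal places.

6.23 years

Periodic yield y = 0.097. Discount each cash flow and weight by its year:
  t   CF        PV=CF/(1+0.097)^t    t·PV
  1     5,625.00     5,127.6208     5,127.6208
  2     5,625.00     4,674.2213     9,348.4426
  3     5,625.00     4,260.9128    12,782.7383
  4     5,625.00     3,884.1502    15,536.6008
  5     5,625.00     3,540.7021    17,703.5105
  6     5,625.00     3,227.6227    19,365.7362
  7     5,625.00     2,942.2267    20,595.5870
  8     5,625.00     2,682.0663    21,456.5302
  9    55,625.00    24,177.4434   217,596.9909
  Σ                 54,516.9663   339,513.7574
Price P = Σ PV = 54,516.9663.
Macaulay duration = Σ(t·PV) / P = 339,513.7574 / 54,516.9663 = 6.22767 years.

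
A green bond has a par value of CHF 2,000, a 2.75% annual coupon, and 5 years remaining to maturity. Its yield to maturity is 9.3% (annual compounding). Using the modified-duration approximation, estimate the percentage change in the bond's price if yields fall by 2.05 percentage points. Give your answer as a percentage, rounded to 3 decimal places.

Periodic yield y = 0.093. Modified duration first:
  t   CF        PV=CF/(1+0.093)^t    t·PV
  1        55.00        50.3202        50.3202
  2        55.00        46.0386        92.0773
  3        55.00        42.1213       126.3640
  4        55.00        38.5374       154.1495
  5     2,055.00     1,317.3799     6,586.8993
  Σ                  1,494.3974     7,009.8102
P = 1,494.3974; D_Mac = 4.69073 yrs; D_mod = 4.69073/(1+0.093) = 4.29161 yrs.
ΔP/P ≈ -D_mod · Δy = -4.29161 × (-0.0205) = +0.087978 = +8.7978%.

+8.798%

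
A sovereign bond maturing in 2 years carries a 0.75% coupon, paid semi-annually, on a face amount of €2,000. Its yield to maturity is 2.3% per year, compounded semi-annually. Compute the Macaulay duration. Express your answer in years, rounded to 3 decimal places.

Periodic yield y = 0.0115. Discount each cash flow and weight by its period:
  t   CF        PV=CF/(1+0.0115)^t    t·PV
  1         7.50         7.4147         7.4147
  2         7.50         7.3304        14.6609
  3         7.50         7.2471        21.7413
  4     2,007.50     1,917.7501     7,671.0002
  Σ                  1,939.7423     7,714.8171
Price P = Σ PV = 1,939.7423.
Macaulay duration = Σ(t·PV) / P = 7,714.8171 / 1,939.7423 = 3.97724 half-year periods.
In years: 3.97724 / 2 = 1.98862 years.

1.989 years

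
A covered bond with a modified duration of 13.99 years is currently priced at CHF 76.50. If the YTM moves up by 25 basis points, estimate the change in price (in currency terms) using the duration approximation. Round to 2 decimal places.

Duration approximation: ΔP/P ≈ -D_mod · Δy = -13.99 × (+0.0025) = -0.034975.
ΔP ≈ 76.50 × (-0.034975) = -2.6755875.

-CHF 2.68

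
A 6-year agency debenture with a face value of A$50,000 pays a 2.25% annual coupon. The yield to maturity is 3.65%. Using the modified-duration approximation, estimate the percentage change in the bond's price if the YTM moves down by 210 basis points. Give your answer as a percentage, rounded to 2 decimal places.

+11.48%

Periodic yield y = 0.0365. Modified duration first:
  t   CF        PV=CF/(1+0.0365)^t    t·PV
  1     1,125.00     1,085.3835     1,085.3835
  2     1,125.00     1,047.1621     2,094.3242
  3     1,125.00     1,010.2866     3,030.8599
  4     1,125.00       974.7097     3,898.8389
  5     1,125.00       940.3856     4,701.9282
  6    51,125.00    41,230.3938   247,382.3626
  Σ                 46,288.3213   262,193.6972
P = 46,288.3213; D_Mac = 5.66436 yrs; D_mod = 5.66436/(1+0.0365) = 5.46489 yrs.
ΔP/P ≈ -D_mod · Δy = -5.46489 × (-0.021) = +0.114763 = +11.4763%.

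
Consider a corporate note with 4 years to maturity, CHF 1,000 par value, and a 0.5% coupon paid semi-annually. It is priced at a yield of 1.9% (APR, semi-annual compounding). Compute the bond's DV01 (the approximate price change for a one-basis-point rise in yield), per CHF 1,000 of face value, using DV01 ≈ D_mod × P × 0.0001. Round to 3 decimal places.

CHF 0.372

Periodic yield y = 0.0095.
  t   CF        PV=CF/(1+0.0095)^t    t·PV
  1         2.50         2.4765         2.4765
  2         2.50         2.4532         4.9063
  3         2.50         2.4301         7.2902
  4         2.50         2.4072         9.6289
  5         2.50         2.3846        11.9228
  6         2.50         2.3621        14.1727
  7         2.50         2.3399        16.3792
  8     1,002.50       929.4666     7,435.7329
  Σ                    946.3201     7,502.5096
P = 946.3201; D_Mac = 7.92809 half-year periods = 3.96404 yrs; D_mod = 3.92674 yrs.
DV01 ≈ 3.92674 × 946.3201 × 0.0001 = 0.371595.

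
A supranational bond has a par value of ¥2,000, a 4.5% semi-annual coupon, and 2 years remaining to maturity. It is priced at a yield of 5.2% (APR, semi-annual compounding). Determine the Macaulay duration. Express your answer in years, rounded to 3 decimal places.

Periodic yield y = 0.026. Discount each cash flow and weight by its period:
  t   CF        PV=CF/(1+0.026)^t    t·PV
  1        45.00        43.8596        43.8596
  2        45.00        42.7482        85.4964
  3        45.00        41.6649       124.9947
  4     2,045.00     1,845.4567     7,381.8270
  Σ                  1,973.7295     7,636.1777
Price P = Σ PV = 1,973.7295.
Macaulay duration = Σ(t·PV) / P = 7,636.1777 / 1,973.7295 = 3.86891 half-year periods.
In years: 3.86891 / 2 = 1.93445 years.

1.934 years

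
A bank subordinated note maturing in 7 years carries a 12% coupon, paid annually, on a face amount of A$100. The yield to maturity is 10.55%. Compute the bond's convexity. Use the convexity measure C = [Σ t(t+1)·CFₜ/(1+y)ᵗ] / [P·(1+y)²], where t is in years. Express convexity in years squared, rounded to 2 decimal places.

With y = 0.1055:
  t   CF        PV=CF/(1+0.1055)^t    t·PV        t(t+1)·PV
  1        12.00        10.8548        10.8548          21.7096
  2        12.00         9.8189        19.6378          58.9135
  3        12.00         8.8819        26.6456         106.5826
  4        12.00         8.0343        32.1371         160.6853
  5        12.00         7.2675        36.3377         218.0262
  6        12.00         6.5740        39.4439         276.1074
  7       112.00        55.5018       388.5124       3,108.0988
  Σ                    106.9332       553.5693       3,950.1236
P = 106.9332.
Convexity = Σ t(t+1)·PV / [P·(1+y)²] = 3,950.1236 / (106.9332 × 1.222130) = 30.22600.

30.23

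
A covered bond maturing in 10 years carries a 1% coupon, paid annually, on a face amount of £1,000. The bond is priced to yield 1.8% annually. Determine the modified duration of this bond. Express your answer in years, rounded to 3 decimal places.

Periodic yield y = 0.018. First find Macaulay duration:
  t   CF        PV=CF/(1+0.018)^t    t·PV
  1        10.00         9.8232         9.8232
  2        10.00         9.6495        19.2990
  3        10.00         9.4789        28.4366
  4        10.00         9.3113        37.2451
  5        10.00         9.1466        45.7331
  6        10.00         8.9849        53.9094
  7        10.00         8.8260        61.7822
  8        10.00         8.6700        69.3598
  9        10.00         8.5167        76.6501
  10    1,010.00       844.9745     8,449.7448
  Σ                    927.3815     8,851.9833
P = 927.3815; Macaulay duration = 8,851.9833 / 927.3815 = 9.54514 years.
Modified duration = D_Mac / (1 + y) = 9.54514 / 1.018 = 9.37636 years.

9.376 years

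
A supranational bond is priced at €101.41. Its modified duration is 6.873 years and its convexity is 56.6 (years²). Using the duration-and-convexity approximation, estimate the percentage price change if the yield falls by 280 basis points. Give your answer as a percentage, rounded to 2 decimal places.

Duration effect: -D_mod·Δy = -6.873 × (-0.028) = +0.192444
Convexity effect: ½·C·(Δy)² = 0.5 × 56.6 × (-0.028)² = +0.0221872
ΔP/P ≈ +0.192444 + 0.0221872 = +0.2146312
= +21.46312%.

+21.46%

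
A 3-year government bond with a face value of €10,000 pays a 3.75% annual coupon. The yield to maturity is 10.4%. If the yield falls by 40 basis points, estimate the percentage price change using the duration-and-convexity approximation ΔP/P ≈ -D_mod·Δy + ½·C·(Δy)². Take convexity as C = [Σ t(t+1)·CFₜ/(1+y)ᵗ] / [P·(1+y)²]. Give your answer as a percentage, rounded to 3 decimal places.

With y = 0.104:
  t   CF        PV=CF/(1+0.104)^t    t·PV        t(t+1)·PV
  1       375.00       339.6739       339.6739         679.3478
  2       375.00       307.6756       615.3513       1,846.0539
  3    10,375.00     7,710.4706    23,131.4118      92,525.6471
  Σ                  8,357.8202    24,086.4370      95,051.0488
P = 8,357.8202; D_Mac = 2.88190 yrs; D_mod = 2.61042 yrs; C = 9.33095.
Duration effect: -2.61042 × (-0.004) = +0.010442
Convexity effect: 0.5 × 9.33095 × (-0.004)² = +0.0000746
ΔP/P ≈ +0.010442 + 0.0000746 = +0.010516 = +1.0516%.

+1.052%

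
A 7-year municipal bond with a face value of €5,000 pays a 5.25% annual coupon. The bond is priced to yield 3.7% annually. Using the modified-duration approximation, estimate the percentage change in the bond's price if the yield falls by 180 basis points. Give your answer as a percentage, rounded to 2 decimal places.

Periodic yield y = 0.037. Modified duration first:
  t   CF        PV=CF/(1+0.037)^t    t·PV
  1       262.50       253.1340       253.1340
  2       262.50       244.1023       488.2045
  3       262.50       235.3927       706.1782
  4       262.50       226.9939       907.9758
  5       262.50       218.8948     1,094.4742
  6       262.50       211.0847     1,266.5082
  7     5,262.50     4,080.7578    28,565.3043
  Σ                  5,470.3603    33,281.7792
P = 5,470.3603; D_Mac = 6.08402 yrs; D_mod = 6.08402/(1+0.037) = 5.86694 yrs.
ΔP/P ≈ -D_mod · Δy = -5.86694 × (-0.018) = +0.105605 = +10.5605%.

+10.56%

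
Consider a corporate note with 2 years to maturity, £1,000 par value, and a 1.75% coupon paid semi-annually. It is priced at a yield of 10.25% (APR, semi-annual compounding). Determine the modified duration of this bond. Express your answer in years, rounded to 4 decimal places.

1.8754 years

Periodic yield y = 0.05125. First find Macaulay duration:
  t   CF        PV=CF/(1+0.05125)^t    t·PV
  1         8.75         8.3234         8.3234
  2         8.75         7.9176        15.8353
  3         8.75         7.5316        22.5949
  4     1,008.75       825.9609     3,303.8438
  Σ                    849.7337     3,350.5974
P = 849.7337; Macaulay duration = 3,350.5974 / 849.7337 = 3.94311 half-year periods = 1.97156 years.
Modified duration = D_Mac / (1 + y) = 1.97156 / 1.05125 = 1.87544 years.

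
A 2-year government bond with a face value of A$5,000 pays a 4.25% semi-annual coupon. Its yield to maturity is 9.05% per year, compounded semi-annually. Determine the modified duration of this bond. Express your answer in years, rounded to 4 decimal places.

1.8514 years

Periodic yield y = 0.04525. First find Macaulay duration:
  t   CF        PV=CF/(1+0.04525)^t    t·PV
  1       106.25       101.6503       101.6503
  2       106.25        97.2498       194.4995
  3       106.25        93.0397       279.1192
  4     5,106.25     4,277.8088    17,111.2352
  Σ                  4,569.7486    17,686.5042
P = 4,569.7486; Macaulay duration = 17,686.5042 / 4,569.7486 = 3.87035 half-year periods = 1.93517 years.
Modified duration = D_Mac / (1 + y) = 1.93517 / 1.04525 = 1.85140 years.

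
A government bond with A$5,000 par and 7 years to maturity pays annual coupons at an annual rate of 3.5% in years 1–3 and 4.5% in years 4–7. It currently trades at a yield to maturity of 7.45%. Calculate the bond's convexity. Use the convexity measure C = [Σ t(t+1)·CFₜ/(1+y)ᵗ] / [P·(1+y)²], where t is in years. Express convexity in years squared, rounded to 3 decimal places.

With y = 0.0745:
  t   CF        PV=CF/(1+0.0745)^t    t·PV        t(t+1)·PV
  1       175.00       162.8664       162.8664         325.7329
  2       175.00       151.5742       303.1483         909.4450
  3       175.00       141.0648       423.1945       1,692.7781
  4       225.00       168.7939       675.1757       3,375.8787
  5       225.00       157.0907       785.4534       4,712.7204
  6       225.00       146.1989       877.1932       6,140.3523
  7     5,225.00     3,159.6673    22,117.6711     176,941.3690
  Σ                  4,087.2562    25,344.7028     194,098.2764
P = 4,087.2562.
Convexity = Σ t(t+1)·PV / [P·(1+y)²] = 194,098.2764 / (4,087.2562 × 1.154550) = 41.13173.

41.132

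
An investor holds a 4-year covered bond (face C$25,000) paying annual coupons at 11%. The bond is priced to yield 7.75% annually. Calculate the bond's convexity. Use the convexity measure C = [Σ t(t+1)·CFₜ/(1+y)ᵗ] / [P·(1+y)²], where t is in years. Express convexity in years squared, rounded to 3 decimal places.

With y = 0.0775:
  t   CF        PV=CF/(1+0.0775)^t    t·PV        t(t+1)·PV
  1     2,750.00     2,552.2042     2,552.2042       5,104.4084
  2     2,750.00     2,368.6350     4,737.2699      14,211.8098
  3     2,750.00     2,198.2691     6,594.8073      26,379.2293
  4    27,750.00    20,587.0383    82,348.1531     411,740.7657
  Σ                 27,706.1465    96,232.4346     457,436.2131
P = 27,706.1465.
Convexity = Σ t(t+1)·PV / [P·(1+y)²] = 457,436.2131 / (27,706.1465 × 1.161006) = 14.22066.

14.221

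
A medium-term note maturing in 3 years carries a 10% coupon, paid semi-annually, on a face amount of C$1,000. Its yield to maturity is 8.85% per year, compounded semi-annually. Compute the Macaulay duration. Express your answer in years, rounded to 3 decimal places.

Periodic yield y = 0.04425. Discount each cash flow and weight by its period:
  t   CF        PV=CF/(1+0.04425)^t    t·PV
  1        50.00        47.8813        47.8813
  2        50.00        45.8523        91.7046
  3        50.00        43.9093       131.7279
  4        50.00        42.0487       168.1946
  5        50.00        40.2668       201.3342
  6     1,050.00       809.7713     4,858.6280
  Σ                  1,029.7297     5,499.4705
Price P = Σ PV = 1,029.7297.
Macaulay duration = Σ(t·PV) / P = 5,499.4705 / 1,029.7297 = 5.34069 half-year periods.
In years: 5.34069 / 2 = 2.67035 years.

2.670 years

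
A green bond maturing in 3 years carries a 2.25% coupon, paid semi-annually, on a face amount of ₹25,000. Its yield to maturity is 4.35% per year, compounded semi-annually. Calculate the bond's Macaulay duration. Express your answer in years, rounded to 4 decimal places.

2.9147 years

Periodic yield y = 0.02175. Discount each cash flow and weight by its period:
  t   CF        PV=CF/(1+0.02175)^t    t·PV
  1       281.25       275.2630       275.2630
  2       281.25       269.4035       538.8070
  3       281.25       263.6687       791.0061
  4       281.25       258.0560     1,032.2240
  5       281.25       252.5628     1,262.8138
  6    25,281.25    22,219.3150   133,315.8897
  Σ                 23,538.2689   137,216.0036
Price P = Σ PV = 23,538.2689.
Macaulay duration = Σ(t·PV) / P = 137,216.0036 / 23,538.2689 = 5.82949 half-year periods.
In years: 5.82949 / 2 = 2.91474 years.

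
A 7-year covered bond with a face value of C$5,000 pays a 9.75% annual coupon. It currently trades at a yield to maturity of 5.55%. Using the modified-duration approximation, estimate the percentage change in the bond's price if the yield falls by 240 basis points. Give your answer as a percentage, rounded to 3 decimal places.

+12.651%

Periodic yield y = 0.0555. Modified duration first:
  t   CF        PV=CF/(1+0.0555)^t    t·PV
  1       487.50       461.8664       461.8664
  2       487.50       437.5807       875.1614
  3       487.50       414.5719     1,243.7158
  4       487.50       392.7730     1,571.0922
  5       487.50       372.1204     1,860.6018
  6       487.50       352.5536     2,115.3218
  7     5,487.50     3,759.8184    26,318.7288
  Σ                  6,191.2845    34,446.4882
P = 6,191.2845; D_Mac = 5.56371 yrs; D_mod = 5.56371/(1+0.0555) = 5.27116 yrs.
ΔP/P ≈ -D_mod · Δy = -5.27116 × (-0.024) = +0.126508 = +12.6508%.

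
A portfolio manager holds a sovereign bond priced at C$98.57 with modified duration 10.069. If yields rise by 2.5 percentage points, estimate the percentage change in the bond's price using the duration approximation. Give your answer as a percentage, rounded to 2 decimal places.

Duration approximation: ΔP/P ≈ -D_mod · Δy = -10.069 × (+0.025) = -0.251725.
As a percentage: -25.1725%.

-25.17%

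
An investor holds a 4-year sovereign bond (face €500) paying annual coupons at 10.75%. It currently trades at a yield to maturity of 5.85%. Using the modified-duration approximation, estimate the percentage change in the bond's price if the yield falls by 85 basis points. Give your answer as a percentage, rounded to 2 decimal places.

Periodic yield y = 0.0585. Modified duration first:
  t   CF        PV=CF/(1+0.0585)^t    t·PV
  1        53.75        50.7794        50.7794
  2        53.75        47.9730        95.9460
  3        53.75        45.3217       135.9650
  4       553.75       441.1134     1,764.4538
  Σ                    585.1875     2,047.1441
P = 585.1875; D_Mac = 3.49827 yrs; D_mod = 3.49827/(1+0.0585) = 3.30493 yrs.
ΔP/P ≈ -D_mod · Δy = -3.30493 × (-0.0085) = +0.028092 = +2.8092%.

+2.81%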